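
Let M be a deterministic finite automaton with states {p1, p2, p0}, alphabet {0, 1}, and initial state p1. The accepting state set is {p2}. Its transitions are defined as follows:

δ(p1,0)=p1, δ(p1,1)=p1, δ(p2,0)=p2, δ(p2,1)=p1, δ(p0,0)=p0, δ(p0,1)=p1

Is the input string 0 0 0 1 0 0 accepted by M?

start at p1
read '0': p1 → p1
read '0': p1 → p1
read '0': p1 → p1
read '1': p1 → p1
read '0': p1 → p1
read '0': p1 → p1
End state p1 is not accepting.

No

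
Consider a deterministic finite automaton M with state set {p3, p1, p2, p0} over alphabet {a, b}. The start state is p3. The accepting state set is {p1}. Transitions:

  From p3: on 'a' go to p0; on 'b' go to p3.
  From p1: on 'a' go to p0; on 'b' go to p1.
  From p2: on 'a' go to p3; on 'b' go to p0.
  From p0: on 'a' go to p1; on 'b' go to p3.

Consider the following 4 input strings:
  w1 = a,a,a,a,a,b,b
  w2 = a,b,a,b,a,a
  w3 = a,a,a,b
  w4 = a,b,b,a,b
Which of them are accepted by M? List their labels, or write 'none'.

w2

w1:
  start at p3
  read 'a': p3 → p0
  read 'a': p0 → p1
  read 'a': p1 → p0
  read 'a': p0 → p1
  read 'a': p1 → p0
  read 'b': p0 → p3
  read 'b': p3 → p3
  end p3, rejected
w2:
  start at p3
  read 'a': p3 → p0
  read 'b': p0 → p3
  read 'a': p3 → p0
  read 'b': p0 → p3
  read 'a': p3 → p0
  read 'a': p0 → p1
  end p1, accepted
w3:
  start at p3
  read 'a': p3 → p0
  read 'a': p0 → p1
  read 'a': p1 → p0
  read 'b': p0 → p3
  end p3, rejected
w4:
  start at p3
  read 'a': p3 → p0
  read 'b': p0 → p3
  read 'b': p3 → p3
  read 'a': p3 → p0
  read 'b': p0 → p3
  end p3, rejected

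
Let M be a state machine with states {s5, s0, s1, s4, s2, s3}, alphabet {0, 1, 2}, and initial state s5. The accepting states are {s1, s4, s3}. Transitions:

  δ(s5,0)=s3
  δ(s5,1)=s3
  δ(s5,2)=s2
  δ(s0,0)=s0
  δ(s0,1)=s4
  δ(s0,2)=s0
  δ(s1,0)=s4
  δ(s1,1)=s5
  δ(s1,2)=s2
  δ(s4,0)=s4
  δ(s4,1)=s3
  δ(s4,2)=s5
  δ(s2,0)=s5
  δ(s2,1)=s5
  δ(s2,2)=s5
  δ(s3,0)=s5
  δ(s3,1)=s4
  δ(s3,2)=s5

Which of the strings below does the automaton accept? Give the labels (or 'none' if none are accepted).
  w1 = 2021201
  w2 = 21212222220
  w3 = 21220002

w1:
  start at s5
  read '2': s5 → s2
  read '0': s2 → s5
  read '2': s5 → s2
  read '1': s2 → s5
  read '2': s5 → s2
  read '0': s2 → s5
  read '1': s5 → s3
  end s3, accepted
w2:
  start at s5
  read '2': s5 → s2
  read '1': s2 → s5
  read '2': s5 → s2
  read '1': s2 → s5
  read '2': s5 → s2
  read '2': s2 → s5
  read '2': s5 → s2
  read '2': s2 → s5
  read '2': s5 → s2
  read '2': s2 → s5
  read '0': s5 → s3
  end s3, accepted
w3:
  start at s5
  read '2': s5 → s2
  read '1': s2 → s5
  read '2': s5 → s2
  read '2': s2 → s5
  read '0': s5 → s3
  read '0': s3 → s5
  read '0': s5 → s3
  read '2': s3 → s5
  end s5, rejected

w1, w2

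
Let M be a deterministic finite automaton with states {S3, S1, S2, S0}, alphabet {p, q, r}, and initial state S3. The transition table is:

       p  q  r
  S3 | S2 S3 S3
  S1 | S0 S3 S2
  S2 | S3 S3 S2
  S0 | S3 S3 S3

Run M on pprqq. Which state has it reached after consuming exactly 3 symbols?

Trace: S3 -p-> S2 -p-> S3 -r-> S3
After 3 symbols: S3.

S3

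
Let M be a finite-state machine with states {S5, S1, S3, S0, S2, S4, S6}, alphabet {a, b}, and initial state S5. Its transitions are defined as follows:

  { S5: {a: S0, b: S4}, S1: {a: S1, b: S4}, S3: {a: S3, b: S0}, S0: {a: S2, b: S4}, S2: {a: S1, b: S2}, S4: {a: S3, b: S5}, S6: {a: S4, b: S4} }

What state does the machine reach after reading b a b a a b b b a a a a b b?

start at S5
read 'b': S5 → S4
read 'a': S4 → S3
read 'b': S3 → S0
read 'a': S0 → S2
read 'a': S2 → S1
read 'b': S1 → S4
read 'b': S4 → S5
read 'b': S5 → S4
read 'a': S4 → S3
read 'a': S3 → S3
read 'a': S3 → S3
read 'a': S3 → S3
read 'b': S3 → S0
read 'b': S0 → S4

S4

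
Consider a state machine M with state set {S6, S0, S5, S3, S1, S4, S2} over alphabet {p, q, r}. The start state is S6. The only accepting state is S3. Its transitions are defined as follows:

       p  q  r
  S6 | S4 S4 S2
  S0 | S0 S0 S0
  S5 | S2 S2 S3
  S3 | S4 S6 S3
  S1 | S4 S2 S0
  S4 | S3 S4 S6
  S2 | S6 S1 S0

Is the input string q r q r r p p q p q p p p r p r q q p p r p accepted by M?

No

Trace: S6 -q-> S4 -r-> S6 -q-> S4 -r-> S6 -r-> S2 -p-> S6 -p-> S4 -q-> S4 -p-> S3 -q-> S6 -p-> S4 -p-> S3 -p-> S4 -r-> S6 -p-> S4 -r-> S6 -q-> S4 -q-> S4 -p-> S3 -p-> S4 -r-> S6 -p-> S4
End state S4 is not accepting.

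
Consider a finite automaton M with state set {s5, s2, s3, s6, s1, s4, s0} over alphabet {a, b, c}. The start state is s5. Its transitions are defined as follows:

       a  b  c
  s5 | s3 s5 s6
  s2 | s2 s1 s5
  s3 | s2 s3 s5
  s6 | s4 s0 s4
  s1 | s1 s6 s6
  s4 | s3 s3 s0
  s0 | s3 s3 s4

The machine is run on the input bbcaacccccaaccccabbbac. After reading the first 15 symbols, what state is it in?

s4

start at s5
read 'b': s5 → s5
read 'b': s5 → s5
read 'c': s5 → s6
read 'a': s6 → s4
read 'a': s4 → s3
read 'c': s3 → s5
read 'c': s5 → s6
read 'c': s6 → s4
read 'c': s4 → s0
read 'c': s0 → s4
read 'a': s4 → s3
read 'a': s3 → s2
read 'c': s2 → s5
read 'c': s5 → s6
read 'c': s6 → s4
After 15 symbols: s4.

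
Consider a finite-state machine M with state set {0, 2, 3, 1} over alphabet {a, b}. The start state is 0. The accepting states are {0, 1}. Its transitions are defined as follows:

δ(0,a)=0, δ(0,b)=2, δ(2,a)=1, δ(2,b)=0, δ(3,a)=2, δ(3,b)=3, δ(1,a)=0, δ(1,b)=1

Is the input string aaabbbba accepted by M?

Yes

Trace: 0 -a-> 0 -a-> 0 -a-> 0 -b-> 2 -b-> 0 -b-> 2 -b-> 0 -a-> 0
End state 0 is accepting.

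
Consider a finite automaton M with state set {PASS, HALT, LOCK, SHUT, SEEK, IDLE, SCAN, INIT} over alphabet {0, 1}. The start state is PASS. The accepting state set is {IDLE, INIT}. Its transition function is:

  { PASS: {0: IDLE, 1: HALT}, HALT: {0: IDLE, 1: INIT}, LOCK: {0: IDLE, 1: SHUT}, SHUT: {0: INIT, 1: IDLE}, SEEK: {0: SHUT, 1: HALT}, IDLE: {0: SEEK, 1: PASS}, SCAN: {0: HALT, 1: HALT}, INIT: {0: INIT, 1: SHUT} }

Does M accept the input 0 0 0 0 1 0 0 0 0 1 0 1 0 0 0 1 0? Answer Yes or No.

Yes

start at PASS
read '0': PASS → IDLE
read '0': IDLE → SEEK
read '0': SEEK → SHUT
read '0': SHUT → INIT
read '1': INIT → SHUT
read '0': SHUT → INIT
read '0': INIT → INIT
read '0': INIT → INIT
read '0': INIT → INIT
read '1': INIT → SHUT
read '0': SHUT → INIT
read '1': INIT → SHUT
read '0': SHUT → INIT
read '0': INIT → INIT
read '0': INIT → INIT
read '1': INIT → SHUT
read '0': SHUT → INIT
End state INIT is accepting.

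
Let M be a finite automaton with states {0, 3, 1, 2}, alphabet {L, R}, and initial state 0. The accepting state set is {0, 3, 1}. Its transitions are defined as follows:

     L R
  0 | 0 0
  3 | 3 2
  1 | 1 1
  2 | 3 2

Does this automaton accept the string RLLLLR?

Yes

Trace: 0 -R-> 0 -L-> 0 -L-> 0 -L-> 0 -L-> 0 -R-> 0
End state 0 is accepting.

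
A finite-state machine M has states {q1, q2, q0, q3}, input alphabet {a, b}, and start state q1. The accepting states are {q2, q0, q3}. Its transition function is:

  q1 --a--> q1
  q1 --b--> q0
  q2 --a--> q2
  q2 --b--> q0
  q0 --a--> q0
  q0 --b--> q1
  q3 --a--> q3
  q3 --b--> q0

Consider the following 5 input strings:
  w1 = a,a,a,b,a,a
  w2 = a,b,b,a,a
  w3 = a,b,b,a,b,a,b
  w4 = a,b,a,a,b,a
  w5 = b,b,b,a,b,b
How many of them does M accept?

2

w1: q1 → q1 → q1 → q1 → q0 → q0 → q0  → end q0, accepted
w2: q1 → q1 → q0 → q1 → q1 → q1  → end q1, rejected
w3: q1 → q1 → q0 → q1 → q1 → q0 → q0 → q1  → end q1, rejected
w4: q1 → q1 → q0 → q0 → q0 → q1 → q1  → end q1, rejected
w5: q1 → q0 → q1 → q0 → q0 → q1 → q0  → end q0, accepted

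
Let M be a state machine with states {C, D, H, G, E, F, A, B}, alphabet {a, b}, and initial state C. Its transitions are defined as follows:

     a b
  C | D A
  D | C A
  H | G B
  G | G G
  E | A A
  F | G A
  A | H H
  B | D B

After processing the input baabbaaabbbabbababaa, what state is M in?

Trace: C -b-> A -a-> H -a-> G -b-> G -b-> G -a-> G -a-> G -a-> G -b-> G -b-> G -b-> G -a-> G -b-> G -b-> G -a-> G -b-> G -a-> G -b-> G -a-> G -a-> G

G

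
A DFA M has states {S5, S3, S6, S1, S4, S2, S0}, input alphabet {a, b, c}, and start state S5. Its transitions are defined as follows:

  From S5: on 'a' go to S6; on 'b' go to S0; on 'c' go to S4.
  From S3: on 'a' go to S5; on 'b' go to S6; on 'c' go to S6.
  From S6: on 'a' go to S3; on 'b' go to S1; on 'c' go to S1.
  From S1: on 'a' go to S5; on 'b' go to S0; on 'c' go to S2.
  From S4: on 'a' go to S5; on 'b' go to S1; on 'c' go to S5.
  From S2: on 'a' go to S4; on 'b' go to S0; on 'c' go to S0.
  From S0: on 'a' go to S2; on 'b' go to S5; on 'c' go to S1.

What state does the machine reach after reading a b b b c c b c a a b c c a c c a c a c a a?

S6

start at S5
read 'a': S5 → S6
read 'b': S6 → S1
read 'b': S1 → S0
read 'b': S0 → S5
read 'c': S5 → S4
read 'c': S4 → S5
read 'b': S5 → S0
read 'c': S0 → S1
read 'a': S1 → S5
read 'a': S5 → S6
read 'b': S6 → S1
read 'c': S1 → S2
read 'c': S2 → S0
read 'a': S0 → S2
read 'c': S2 → S0
read 'c': S0 → S1
read 'a': S1 → S5
read 'c': S5 → S4
read 'a': S4 → S5
read 'c': S5 → S4
read 'a': S4 → S5
read 'a': S5 → S6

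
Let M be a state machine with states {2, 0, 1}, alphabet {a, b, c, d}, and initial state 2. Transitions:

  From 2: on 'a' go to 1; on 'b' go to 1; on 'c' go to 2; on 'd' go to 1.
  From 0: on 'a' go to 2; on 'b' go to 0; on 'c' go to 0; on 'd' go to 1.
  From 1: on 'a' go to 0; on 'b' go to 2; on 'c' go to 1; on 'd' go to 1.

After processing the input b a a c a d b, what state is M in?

2

Trace: 2 -b-> 1 -a-> 0 -a-> 2 -c-> 2 -a-> 1 -d-> 1 -b-> 2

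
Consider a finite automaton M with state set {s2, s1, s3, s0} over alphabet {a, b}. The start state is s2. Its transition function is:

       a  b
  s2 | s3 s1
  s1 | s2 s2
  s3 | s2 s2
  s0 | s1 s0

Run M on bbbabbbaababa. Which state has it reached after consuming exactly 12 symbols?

s2

start at s2
read 'b': s2 → s1
read 'b': s1 → s2
read 'b': s2 → s1
read 'a': s1 → s2
read 'b': s2 → s1
read 'b': s1 → s2
read 'b': s2 → s1
read 'a': s1 → s2
read 'a': s2 → s3
read 'b': s3 → s2
read 'a': s2 → s3
read 'b': s3 → s2
After 12 symbols: s2.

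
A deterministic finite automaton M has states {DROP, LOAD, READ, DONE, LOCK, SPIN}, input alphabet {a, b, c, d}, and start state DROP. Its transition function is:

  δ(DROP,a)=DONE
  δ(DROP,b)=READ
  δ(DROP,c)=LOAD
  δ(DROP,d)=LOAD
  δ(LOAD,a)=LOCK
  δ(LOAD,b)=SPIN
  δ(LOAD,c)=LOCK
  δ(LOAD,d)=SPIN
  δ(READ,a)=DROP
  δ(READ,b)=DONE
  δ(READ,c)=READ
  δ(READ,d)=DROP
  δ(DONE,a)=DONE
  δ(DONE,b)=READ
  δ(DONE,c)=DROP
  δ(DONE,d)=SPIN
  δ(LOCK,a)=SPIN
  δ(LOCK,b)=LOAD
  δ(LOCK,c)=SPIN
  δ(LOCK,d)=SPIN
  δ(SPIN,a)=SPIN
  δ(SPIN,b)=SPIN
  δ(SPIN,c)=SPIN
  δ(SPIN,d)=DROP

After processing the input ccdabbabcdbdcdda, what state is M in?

Trace: DROP -c-> LOAD -c-> LOCK -d-> SPIN -a-> SPIN -b-> SPIN -b-> SPIN -a-> SPIN -b-> SPIN -c-> SPIN -d-> DROP -b-> READ -d-> DROP -c-> LOAD -d-> SPIN -d-> DROP -a-> DONE

DONE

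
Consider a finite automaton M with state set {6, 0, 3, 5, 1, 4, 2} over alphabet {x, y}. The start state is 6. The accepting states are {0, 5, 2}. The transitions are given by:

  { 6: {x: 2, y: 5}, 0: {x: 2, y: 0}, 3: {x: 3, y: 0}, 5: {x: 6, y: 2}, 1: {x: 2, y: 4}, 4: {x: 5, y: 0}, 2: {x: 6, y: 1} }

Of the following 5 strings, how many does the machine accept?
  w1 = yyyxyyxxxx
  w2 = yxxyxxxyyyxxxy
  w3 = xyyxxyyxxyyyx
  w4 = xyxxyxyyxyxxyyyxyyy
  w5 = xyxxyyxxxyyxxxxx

w1: 6 → 5 → 2 → 1 → 2 → 1 → 4 → 5 → 6 → 2 → 6  → end 6, rejected
w2: 6 → 5 → 6 → 2 → 1 → 2 → 6 → 2 → 1 → 4 → 0 → 2 → 6 → 2 → 1  → end 1, rejected
w3: 6 → 2 → 1 → 4 → 5 → 6 → 5 → 2 → 6 → 2 → 1 → 4 → 0 → 2  → end 2, accepted
w4: 6 → 2 → 1 → 2 → 6 → 5 → 6 → 5 → 2 → 6 → 5 → 6 → 2 → 1 → 4 → 0 → 2 → 1 → 4 → 0  → end 0, accepted
w5: 6 → 2 → 1 → 2 → 6 → 5 → 2 → 6 → 2 → 6 → 5 → 2 → 6 → 2 → 6 → 2 → 6  → end 6, rejected

2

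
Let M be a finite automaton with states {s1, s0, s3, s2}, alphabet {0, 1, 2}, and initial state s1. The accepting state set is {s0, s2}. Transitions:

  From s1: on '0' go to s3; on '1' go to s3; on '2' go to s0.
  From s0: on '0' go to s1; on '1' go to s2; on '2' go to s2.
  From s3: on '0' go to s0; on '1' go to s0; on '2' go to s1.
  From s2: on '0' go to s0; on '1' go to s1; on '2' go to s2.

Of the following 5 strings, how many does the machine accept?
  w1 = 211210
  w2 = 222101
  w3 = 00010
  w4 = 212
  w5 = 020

w1:
  start at s1
  read '2': s1 → s0
  read '1': s0 → s2
  read '1': s2 → s1
  read '2': s1 → s0
  read '1': s0 → s2
  read '0': s2 → s0
  end s0, accepted
w2:
  start at s1
  read '2': s1 → s0
  read '2': s0 → s2
  read '2': s2 → s2
  read '1': s2 → s1
  read '0': s1 → s3
  read '1': s3 → s0
  end s0, accepted
w3:
  start at s1
  read '0': s1 → s3
  read '0': s3 → s0
  read '0': s0 → s1
  read '1': s1 → s3
  read '0': s3 → s0
  end s0, accepted
w4:
  start at s1
  read '2': s1 → s0
  read '1': s0 → s2
  read '2': s2 → s2
  end s2, accepted
w5:
  start at s1
  read '0': s1 → s3
  read '2': s3 → s1
  read '0': s1 → s3
  end s3, rejected

4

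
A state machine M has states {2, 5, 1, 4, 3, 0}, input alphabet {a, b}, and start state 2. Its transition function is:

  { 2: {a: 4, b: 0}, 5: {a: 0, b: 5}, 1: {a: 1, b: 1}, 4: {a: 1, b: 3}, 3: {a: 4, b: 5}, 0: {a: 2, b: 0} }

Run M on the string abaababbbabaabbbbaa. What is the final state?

Trace: 2 -a-> 4 -b-> 3 -a-> 4 -a-> 1 -b-> 1 -a-> 1 -b-> 1 -b-> 1 -b-> 1 -a-> 1 -b-> 1 -a-> 1 -a-> 1 -b-> 1 -b-> 1 -b-> 1 -b-> 1 -a-> 1 -a-> 1

1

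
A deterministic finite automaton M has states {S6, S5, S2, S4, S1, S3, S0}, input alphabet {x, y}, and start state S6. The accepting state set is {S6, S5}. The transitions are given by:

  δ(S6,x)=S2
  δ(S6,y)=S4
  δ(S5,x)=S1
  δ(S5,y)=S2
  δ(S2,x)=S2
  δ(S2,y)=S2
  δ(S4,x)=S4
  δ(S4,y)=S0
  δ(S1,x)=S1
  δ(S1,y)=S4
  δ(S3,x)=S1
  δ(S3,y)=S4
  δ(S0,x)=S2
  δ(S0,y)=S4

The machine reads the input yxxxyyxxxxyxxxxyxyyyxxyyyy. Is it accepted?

No

S6 → S4 → S4 → S4 → S4 → S0 → S4 → S4 → S4 → S4 → S4 → S0 → S2 → S2 → S2 → S2 → S2 → S2 → S2 → S2 → S2 → S2 → S2 → S2 → S2 → S2 → S2
End state S2 is not accepting.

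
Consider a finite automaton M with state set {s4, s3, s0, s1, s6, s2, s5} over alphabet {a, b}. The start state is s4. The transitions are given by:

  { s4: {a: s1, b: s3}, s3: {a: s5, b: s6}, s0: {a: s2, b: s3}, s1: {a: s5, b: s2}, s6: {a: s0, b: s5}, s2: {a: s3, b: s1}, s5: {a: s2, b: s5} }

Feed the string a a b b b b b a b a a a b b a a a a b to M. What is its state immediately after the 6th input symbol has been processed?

start at s4
read 'a': s4 → s1
read 'a': s1 → s5
read 'b': s5 → s5
read 'b': s5 → s5
read 'b': s5 → s5
read 'b': s5 → s5
After 6 symbols: s5.

s5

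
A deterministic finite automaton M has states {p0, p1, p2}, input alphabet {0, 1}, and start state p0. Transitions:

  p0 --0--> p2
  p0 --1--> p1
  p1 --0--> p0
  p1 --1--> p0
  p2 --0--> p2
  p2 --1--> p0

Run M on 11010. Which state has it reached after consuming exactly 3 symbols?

p2

p0 → p1 → p0 → p2
After 3 symbols: p2.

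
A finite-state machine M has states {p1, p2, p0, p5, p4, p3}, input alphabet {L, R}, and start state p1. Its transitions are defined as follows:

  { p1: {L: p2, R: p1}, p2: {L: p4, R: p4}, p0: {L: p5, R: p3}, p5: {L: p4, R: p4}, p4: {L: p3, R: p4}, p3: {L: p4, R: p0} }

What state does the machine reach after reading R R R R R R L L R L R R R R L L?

p3

start at p1
read 'R': p1 → p1
read 'R': p1 → p1
read 'R': p1 → p1
read 'R': p1 → p1
read 'R': p1 → p1
read 'R': p1 → p1
read 'L': p1 → p2
read 'L': p2 → p4
read 'R': p4 → p4
read 'L': p4 → p3
read 'R': p3 → p0
read 'R': p0 → p3
read 'R': p3 → p0
read 'R': p0 → p3
read 'L': p3 → p4
read 'L': p4 → p3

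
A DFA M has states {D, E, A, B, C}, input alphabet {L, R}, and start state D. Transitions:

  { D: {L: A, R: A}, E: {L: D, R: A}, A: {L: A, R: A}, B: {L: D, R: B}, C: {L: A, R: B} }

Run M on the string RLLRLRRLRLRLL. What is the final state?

D → A → A → A → A → A → A → A → A → A → A → A → A → A

A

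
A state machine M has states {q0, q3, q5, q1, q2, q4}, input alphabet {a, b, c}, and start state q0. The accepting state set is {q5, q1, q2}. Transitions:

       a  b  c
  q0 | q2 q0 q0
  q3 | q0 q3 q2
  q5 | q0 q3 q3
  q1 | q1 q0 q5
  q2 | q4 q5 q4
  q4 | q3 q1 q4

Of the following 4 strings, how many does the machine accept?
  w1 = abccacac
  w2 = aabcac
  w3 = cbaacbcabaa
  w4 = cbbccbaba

w1:
  start at q0
  read 'a': q0 → q2
  read 'b': q2 → q5
  read 'c': q5 → q3
  read 'c': q3 → q2
  read 'a': q2 → q4
  read 'c': q4 → q4
  read 'a': q4 → q3
  read 'c': q3 → q2
  end q2, accepted
w2:
  start at q0
  read 'a': q0 → q2
  read 'a': q2 → q4
  read 'b': q4 → q1
  read 'c': q1 → q5
  read 'a': q5 → q0
  read 'c': q0 → q0
  end q0, rejected
w3:
  start at q0
  read 'c': q0 → q0
  read 'b': q0 → q0
  read 'a': q0 → q2
  read 'a': q2 → q4
  read 'c': q4 → q4
  read 'b': q4 → q1
  read 'c': q1 → q5
  read 'a': q5 → q0
  read 'b': q0 → q0
  read 'a': q0 → q2
  read 'a': q2 → q4
  end q4, rejected
w4:
  start at q0
  read 'c': q0 → q0
  read 'b': q0 → q0
  read 'b': q0 → q0
  read 'c': q0 → q0
  read 'c': q0 → q0
  read 'b': q0 → q0
  read 'a': q0 → q2
  read 'b': q2 → q5
  read 'a': q5 → q0
  end q0, rejected

1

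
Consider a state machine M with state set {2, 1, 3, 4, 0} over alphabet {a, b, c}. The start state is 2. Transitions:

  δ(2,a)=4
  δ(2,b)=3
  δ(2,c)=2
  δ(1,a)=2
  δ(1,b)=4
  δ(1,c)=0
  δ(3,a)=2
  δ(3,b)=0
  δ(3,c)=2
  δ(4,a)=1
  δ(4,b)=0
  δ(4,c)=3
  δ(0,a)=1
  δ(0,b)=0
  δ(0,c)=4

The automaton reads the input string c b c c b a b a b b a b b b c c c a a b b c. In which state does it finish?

2 → 2 → 3 → 2 → 2 → 3 → 2 → 3 → 2 → 3 → 0 → 1 → 4 → 0 → 0 → 4 → 3 → 2 → 4 → 1 → 4 → 0 → 4

4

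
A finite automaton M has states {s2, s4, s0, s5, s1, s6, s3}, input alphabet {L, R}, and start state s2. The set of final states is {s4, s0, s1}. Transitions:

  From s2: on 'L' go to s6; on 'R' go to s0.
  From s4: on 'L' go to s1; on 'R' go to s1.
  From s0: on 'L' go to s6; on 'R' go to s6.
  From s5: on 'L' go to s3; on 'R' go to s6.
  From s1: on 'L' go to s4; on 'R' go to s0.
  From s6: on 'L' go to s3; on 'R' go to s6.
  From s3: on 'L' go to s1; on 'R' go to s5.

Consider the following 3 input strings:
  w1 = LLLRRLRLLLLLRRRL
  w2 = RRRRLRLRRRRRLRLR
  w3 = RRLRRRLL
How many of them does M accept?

1

w1:
  start at s2
  read 'L': s2 → s6
  read 'L': s6 → s3
  read 'L': s3 → s1
  read 'R': s1 → s0
  read 'R': s0 → s6
  read 'L': s6 → s3
  read 'R': s3 → s5
  read 'L': s5 → s3
  read 'L': s3 → s1
  read 'L': s1 → s4
  read 'L': s4 → s1
  read 'L': s1 → s4
  read 'R': s4 → s1
  read 'R': s1 → s0
  read 'R': s0 → s6
  read 'L': s6 → s3
  end s3, rejected
w2:
  start at s2
  read 'R': s2 → s0
  read 'R': s0 → s6
  read 'R': s6 → s6
  read 'R': s6 → s6
  read 'L': s6 → s3
  read 'R': s3 → s5
  read 'L': s5 → s3
  read 'R': s3 → s5
  read 'R': s5 → s6
  read 'R': s6 → s6
  read 'R': s6 → s6
  read 'R': s6 → s6
  read 'L': s6 → s3
  read 'R': s3 → s5
  read 'L': s5 → s3
  read 'R': s3 → s5
  end s5, rejected
w3:
  start at s2
  read 'R': s2 → s0
  read 'R': s0 → s6
  read 'L': s6 → s3
  read 'R': s3 → s5
  read 'R': s5 → s6
  read 'R': s6 → s6
  read 'L': s6 → s3
  read 'L': s3 → s1
  end s1, accepted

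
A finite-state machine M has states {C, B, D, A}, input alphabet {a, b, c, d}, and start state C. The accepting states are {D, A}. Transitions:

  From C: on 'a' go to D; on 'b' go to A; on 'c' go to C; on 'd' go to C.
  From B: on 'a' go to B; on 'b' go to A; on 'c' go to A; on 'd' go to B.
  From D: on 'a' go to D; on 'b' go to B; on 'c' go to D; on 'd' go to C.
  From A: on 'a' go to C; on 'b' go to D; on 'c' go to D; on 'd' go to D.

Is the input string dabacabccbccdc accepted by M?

Trace: C -d-> C -a-> D -b-> B -a-> B -c-> A -a-> C -b-> A -c-> D -c-> D -b-> B -c-> A -c-> D -d-> C -c-> C
End state C is not accepting.

No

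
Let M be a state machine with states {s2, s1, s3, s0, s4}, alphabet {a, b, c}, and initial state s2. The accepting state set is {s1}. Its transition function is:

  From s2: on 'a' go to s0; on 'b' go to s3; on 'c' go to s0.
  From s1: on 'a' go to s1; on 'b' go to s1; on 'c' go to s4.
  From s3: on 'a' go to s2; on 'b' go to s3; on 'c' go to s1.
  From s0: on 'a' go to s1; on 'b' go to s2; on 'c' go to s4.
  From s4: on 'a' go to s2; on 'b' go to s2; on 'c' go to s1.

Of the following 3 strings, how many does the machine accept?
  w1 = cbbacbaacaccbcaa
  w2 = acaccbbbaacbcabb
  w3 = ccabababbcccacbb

w1:
  start at s2
  read 'c': s2 → s0
  read 'b': s0 → s2
  read 'b': s2 → s3
  read 'a': s3 → s2
  read 'c': s2 → s0
  read 'b': s0 → s2
  read 'a': s2 → s0
  read 'a': s0 → s1
  read 'c': s1 → s4
  read 'a': s4 → s2
  read 'c': s2 → s0
  read 'c': s0 → s4
  read 'b': s4 → s2
  read 'c': s2 → s0
  read 'a': s0 → s1
  read 'a': s1 → s1
  end s1, accepted
w2:
  start at s2
  read 'a': s2 → s0
  read 'c': s0 → s4
  read 'a': s4 → s2
  read 'c': s2 → s0
  read 'c': s0 → s4
  read 'b': s4 → s2
  read 'b': s2 → s3
  read 'b': s3 → s3
  read 'a': s3 → s2
  read 'a': s2 → s0
  read 'c': s0 → s4
  read 'b': s4 → s2
  read 'c': s2 → s0
  read 'a': s0 → s1
  read 'b': s1 → s1
  read 'b': s1 → s1
  end s1, accepted
w3:
  start at s2
  read 'c': s2 → s0
  read 'c': s0 → s4
  read 'a': s4 → s2
  read 'b': s2 → s3
  read 'a': s3 → s2
  read 'b': s2 → s3
  read 'a': s3 → s2
  read 'b': s2 → s3
  read 'b': s3 → s3
  read 'c': s3 → s1
  read 'c': s1 → s4
  read 'c': s4 → s1
  read 'a': s1 → s1
  read 'c': s1 → s4
  read 'b': s4 → s2
  read 'b': s2 → s3
  end s3, rejected

2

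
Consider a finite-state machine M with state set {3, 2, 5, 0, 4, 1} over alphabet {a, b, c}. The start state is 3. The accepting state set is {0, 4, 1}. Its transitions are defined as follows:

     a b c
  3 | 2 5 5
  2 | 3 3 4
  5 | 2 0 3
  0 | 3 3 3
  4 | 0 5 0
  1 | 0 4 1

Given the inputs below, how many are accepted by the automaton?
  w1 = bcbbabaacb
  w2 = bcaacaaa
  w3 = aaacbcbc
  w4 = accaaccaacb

1

w1: 3 → 5 → 3 → 5 → 0 → 3 → 5 → 2 → 3 → 5 → 0  → end 0, accepted
w2: 3 → 5 → 3 → 2 → 3 → 5 → 2 → 3 → 2  → end 2, rejected
w3: 3 → 2 → 3 → 2 → 4 → 5 → 3 → 5 → 3  → end 3, rejected
w4: 3 → 2 → 4 → 0 → 3 → 2 → 4 → 0 → 3 → 2 → 4 → 5  → end 5, rejected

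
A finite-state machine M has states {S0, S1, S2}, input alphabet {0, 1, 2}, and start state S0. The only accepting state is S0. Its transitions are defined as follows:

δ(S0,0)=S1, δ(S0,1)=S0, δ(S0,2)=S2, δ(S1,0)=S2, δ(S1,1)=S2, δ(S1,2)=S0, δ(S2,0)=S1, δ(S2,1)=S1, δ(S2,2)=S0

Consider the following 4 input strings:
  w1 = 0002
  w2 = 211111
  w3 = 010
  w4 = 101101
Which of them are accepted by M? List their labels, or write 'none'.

w1:
  start at S0
  read '0': S0 → S1
  read '0': S1 → S2
  read '0': S2 → S1
  read '2': S1 → S0
  end S0, accepted
w2:
  start at S0
  read '2': S0 → S2
  read '1': S2 → S1
  read '1': S1 → S2
  read '1': S2 → S1
  read '1': S1 → S2
  read '1': S2 → S1
  end S1, rejected
w3:
  start at S0
  read '0': S0 → S1
  read '1': S1 → S2
  read '0': S2 → S1
  end S1, rejected
w4:
  start at S0
  read '1': S0 → S0
  read '0': S0 → S1
  read '1': S1 → S2
  read '1': S2 → S1
  read '0': S1 → S2
  read '1': S2 → S1
  end S1, rejected

w1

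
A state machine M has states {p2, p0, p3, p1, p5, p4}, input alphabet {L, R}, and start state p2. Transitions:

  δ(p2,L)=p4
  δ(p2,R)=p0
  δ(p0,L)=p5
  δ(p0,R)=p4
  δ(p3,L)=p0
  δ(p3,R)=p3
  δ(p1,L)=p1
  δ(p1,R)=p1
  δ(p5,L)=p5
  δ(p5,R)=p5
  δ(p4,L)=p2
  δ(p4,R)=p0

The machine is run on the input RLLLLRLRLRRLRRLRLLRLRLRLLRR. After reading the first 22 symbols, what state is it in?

p2 → p0 → p5 → p5 → p5 → p5 → p5 → p5 → p5 → p5 → p5 → p5 → p5 → p5 → p5 → p5 → p5 → p5 → p5 → p5 → p5 → p5 → p5
After 22 symbols: p5.

p5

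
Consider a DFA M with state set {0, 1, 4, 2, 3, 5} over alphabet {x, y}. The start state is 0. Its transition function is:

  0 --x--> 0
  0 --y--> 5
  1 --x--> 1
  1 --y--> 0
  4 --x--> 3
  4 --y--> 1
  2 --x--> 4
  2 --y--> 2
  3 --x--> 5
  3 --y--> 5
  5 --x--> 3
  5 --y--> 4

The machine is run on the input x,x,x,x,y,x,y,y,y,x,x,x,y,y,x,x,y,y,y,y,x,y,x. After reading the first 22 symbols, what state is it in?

Trace: 0 -x-> 0 -x-> 0 -x-> 0 -x-> 0 -y-> 5 -x-> 3 -y-> 5 -y-> 4 -y-> 1 -x-> 1 -x-> 1 -x-> 1 -y-> 0 -y-> 5 -x-> 3 -x-> 5 -y-> 4 -y-> 1 -y-> 0 -y-> 5 -x-> 3 -y-> 5
After 22 symbols: 5.

5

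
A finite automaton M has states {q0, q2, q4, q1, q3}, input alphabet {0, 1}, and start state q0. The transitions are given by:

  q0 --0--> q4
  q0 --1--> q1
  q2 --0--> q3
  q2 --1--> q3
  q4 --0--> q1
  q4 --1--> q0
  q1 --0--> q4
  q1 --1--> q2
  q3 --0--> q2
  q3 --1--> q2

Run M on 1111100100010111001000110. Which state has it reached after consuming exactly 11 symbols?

q0 → q1 → q2 → q3 → q2 → q3 → q2 → q3 → q2 → q3 → q2 → q3
After 11 symbols: q3.

q3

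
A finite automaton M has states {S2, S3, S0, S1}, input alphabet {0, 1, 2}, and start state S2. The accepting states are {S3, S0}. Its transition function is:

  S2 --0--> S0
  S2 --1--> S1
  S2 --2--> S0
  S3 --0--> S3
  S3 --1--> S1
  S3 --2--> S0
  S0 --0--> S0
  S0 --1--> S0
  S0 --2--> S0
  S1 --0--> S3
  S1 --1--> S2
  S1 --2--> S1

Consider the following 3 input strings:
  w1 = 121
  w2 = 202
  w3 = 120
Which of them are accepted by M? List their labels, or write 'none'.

w2, w3

w1:
  start at S2
  read '1': S2 → S1
  read '2': S1 → S1
  read '1': S1 → S2
  end S2, rejected
w2:
  start at S2
  read '2': S2 → S0
  read '0': S0 → S0
  read '2': S0 → S0
  end S0, accepted
w3:
  start at S2
  read '1': S2 → S1
  read '2': S1 → S1
  read '0': S1 → S3
  end S3, accepted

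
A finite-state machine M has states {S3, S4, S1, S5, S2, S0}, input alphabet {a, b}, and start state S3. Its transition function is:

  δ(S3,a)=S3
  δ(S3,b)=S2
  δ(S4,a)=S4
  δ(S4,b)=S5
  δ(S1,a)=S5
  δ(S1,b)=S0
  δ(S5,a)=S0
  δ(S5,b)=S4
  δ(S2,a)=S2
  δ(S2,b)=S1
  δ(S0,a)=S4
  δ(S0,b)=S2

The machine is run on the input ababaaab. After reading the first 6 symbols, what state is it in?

S0

start at S3
read 'a': S3 → S3
read 'b': S3 → S2
read 'a': S2 → S2
read 'b': S2 → S1
read 'a': S1 → S5
read 'a': S5 → S0
After 6 symbols: S0.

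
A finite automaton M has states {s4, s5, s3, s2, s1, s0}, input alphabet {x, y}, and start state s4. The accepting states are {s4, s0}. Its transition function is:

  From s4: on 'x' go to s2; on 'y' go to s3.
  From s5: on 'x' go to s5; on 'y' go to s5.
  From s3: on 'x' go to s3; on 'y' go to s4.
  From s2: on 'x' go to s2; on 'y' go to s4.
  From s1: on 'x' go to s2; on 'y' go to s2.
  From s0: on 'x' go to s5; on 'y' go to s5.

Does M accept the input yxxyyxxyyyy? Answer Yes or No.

Trace: s4 -y-> s3 -x-> s3 -x-> s3 -y-> s4 -y-> s3 -x-> s3 -x-> s3 -y-> s4 -y-> s3 -y-> s4 -y-> s3
End state s3 is not accepting.

No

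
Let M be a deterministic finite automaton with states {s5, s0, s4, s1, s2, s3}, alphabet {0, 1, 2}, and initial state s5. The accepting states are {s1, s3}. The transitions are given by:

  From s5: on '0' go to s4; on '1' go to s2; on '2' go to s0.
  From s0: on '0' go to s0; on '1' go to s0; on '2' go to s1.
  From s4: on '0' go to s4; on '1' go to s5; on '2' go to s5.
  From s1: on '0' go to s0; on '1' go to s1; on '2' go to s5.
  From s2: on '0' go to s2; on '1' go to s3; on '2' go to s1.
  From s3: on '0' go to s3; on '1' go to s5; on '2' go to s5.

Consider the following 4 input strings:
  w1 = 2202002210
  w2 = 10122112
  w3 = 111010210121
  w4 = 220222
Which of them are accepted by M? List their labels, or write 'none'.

w2

w1: Trace: s5 -2-> s0 -2-> s1 -0-> s0 -2-> s1 -0-> s0 -0-> s0 -2-> s1 -2-> s5 -1-> s2 -0-> s2  → end s2, rejected
w2: Trace: s5 -1-> s2 -0-> s2 -1-> s3 -2-> s5 -2-> s0 -1-> s0 -1-> s0 -2-> s1  → end s1, accepted
w3: Trace: s5 -1-> s2 -1-> s3 -1-> s5 -0-> s4 -1-> s5 -0-> s4 -2-> s5 -1-> s2 -0-> s2 -1-> s3 -2-> s5 -1-> s2  → end s2, rejected
w4: Trace: s5 -2-> s0 -2-> s1 -0-> s0 -2-> s1 -2-> s5 -2-> s0  → end s0, rejected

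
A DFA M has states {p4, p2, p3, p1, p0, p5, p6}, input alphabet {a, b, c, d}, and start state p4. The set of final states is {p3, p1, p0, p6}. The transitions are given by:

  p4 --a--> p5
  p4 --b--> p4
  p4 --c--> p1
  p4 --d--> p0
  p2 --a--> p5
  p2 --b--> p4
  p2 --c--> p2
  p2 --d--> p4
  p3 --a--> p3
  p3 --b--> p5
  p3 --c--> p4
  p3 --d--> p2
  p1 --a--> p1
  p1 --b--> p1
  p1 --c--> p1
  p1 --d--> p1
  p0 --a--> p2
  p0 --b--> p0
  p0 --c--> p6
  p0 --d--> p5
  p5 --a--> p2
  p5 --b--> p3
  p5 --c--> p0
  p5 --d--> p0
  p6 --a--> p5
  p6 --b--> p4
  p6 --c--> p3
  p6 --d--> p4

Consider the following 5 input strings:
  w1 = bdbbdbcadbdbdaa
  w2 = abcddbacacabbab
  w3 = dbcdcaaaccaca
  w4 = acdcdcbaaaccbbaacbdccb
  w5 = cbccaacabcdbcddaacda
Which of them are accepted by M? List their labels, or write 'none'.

w1: Trace: p4 -b-> p4 -d-> p0 -b-> p0 -b-> p0 -d-> p5 -b-> p3 -c-> p4 -a-> p5 -d-> p0 -b-> p0 -d-> p5 -b-> p3 -d-> p2 -a-> p5 -a-> p2  → end p2, rejected
w2: Trace: p4 -a-> p5 -b-> p3 -c-> p4 -d-> p0 -d-> p5 -b-> p3 -a-> p3 -c-> p4 -a-> p5 -c-> p0 -a-> p2 -b-> p4 -b-> p4 -a-> p5 -b-> p3  → end p3, accepted
w3: Trace: p4 -d-> p0 -b-> p0 -c-> p6 -d-> p4 -c-> p1 -a-> p1 -a-> p1 -a-> p1 -c-> p1 -c-> p1 -a-> p1 -c-> p1 -a-> p1  → end p1, accepted
w4: Trace: p4 -a-> p5 -c-> p0 -d-> p5 -c-> p0 -d-> p5 -c-> p0 -b-> p0 -a-> p2 -a-> p5 -a-> p2 -c-> p2 -c-> p2 -b-> p4 -b-> p4 -a-> p5 -a-> p2 -c-> p2 -b-> p4 -d-> p0 -c-> p6 -c-> p3 -b-> p5  → end p5, rejected
w5: Trace: p4 -c-> p1 -b-> p1 -c-> p1 -c-> p1 -a-> p1 -a-> p1 -c-> p1 -a-> p1 -b-> p1 -c-> p1 -d-> p1 -b-> p1 -c-> p1 -d-> p1 -d-> p1 -a-> p1 -a-> p1 -c-> p1 -d-> p1 -a-> p1  → end p1, accepted

w2, w3, w5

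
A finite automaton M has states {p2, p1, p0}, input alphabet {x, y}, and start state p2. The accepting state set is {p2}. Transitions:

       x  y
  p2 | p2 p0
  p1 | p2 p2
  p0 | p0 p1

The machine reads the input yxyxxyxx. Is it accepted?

start at p2
read 'y': p2 → p0
read 'x': p0 → p0
read 'y': p0 → p1
read 'x': p1 → p2
read 'x': p2 → p2
read 'y': p2 → p0
read 'x': p0 → p0
read 'x': p0 → p0
End state p0 is not accepting.

No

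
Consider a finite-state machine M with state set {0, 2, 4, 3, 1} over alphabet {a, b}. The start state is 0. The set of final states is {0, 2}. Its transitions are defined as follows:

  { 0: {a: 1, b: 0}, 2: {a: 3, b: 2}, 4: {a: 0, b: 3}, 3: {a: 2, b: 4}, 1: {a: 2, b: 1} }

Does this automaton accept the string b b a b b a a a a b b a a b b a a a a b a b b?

Trace: 0 -b-> 0 -b-> 0 -a-> 1 -b-> 1 -b-> 1 -a-> 2 -a-> 3 -a-> 2 -a-> 3 -b-> 4 -b-> 3 -a-> 2 -a-> 3 -b-> 4 -b-> 3 -a-> 2 -a-> 3 -a-> 2 -a-> 3 -b-> 4 -a-> 0 -b-> 0 -b-> 0
End state 0 is accepting.

Yes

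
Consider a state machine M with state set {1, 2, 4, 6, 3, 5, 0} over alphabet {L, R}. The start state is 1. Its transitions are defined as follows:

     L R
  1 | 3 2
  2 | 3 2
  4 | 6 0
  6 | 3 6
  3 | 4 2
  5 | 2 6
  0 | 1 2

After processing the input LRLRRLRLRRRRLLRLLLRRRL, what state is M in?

1 → 3 → 2 → 3 → 2 → 2 → 3 → 2 → 3 → 2 → 2 → 2 → 2 → 3 → 4 → 0 → 1 → 3 → 4 → 0 → 2 → 2 → 3

3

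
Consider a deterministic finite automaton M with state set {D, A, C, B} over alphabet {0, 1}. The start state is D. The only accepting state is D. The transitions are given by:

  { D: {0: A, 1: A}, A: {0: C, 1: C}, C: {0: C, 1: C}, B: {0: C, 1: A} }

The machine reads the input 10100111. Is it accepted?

No

Trace: D -1-> A -0-> C -1-> C -0-> C -0-> C -1-> C -1-> C -1-> C
End state C is not accepting.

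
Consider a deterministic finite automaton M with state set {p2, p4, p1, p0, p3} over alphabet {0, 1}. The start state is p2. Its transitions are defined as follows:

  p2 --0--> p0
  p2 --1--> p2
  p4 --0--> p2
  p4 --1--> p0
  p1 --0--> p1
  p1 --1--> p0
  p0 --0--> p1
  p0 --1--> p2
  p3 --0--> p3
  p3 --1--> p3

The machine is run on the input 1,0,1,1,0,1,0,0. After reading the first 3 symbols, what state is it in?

start at p2
read '1': p2 → p2
read '0': p2 → p0
read '1': p0 → p2
After 3 symbols: p2.

p2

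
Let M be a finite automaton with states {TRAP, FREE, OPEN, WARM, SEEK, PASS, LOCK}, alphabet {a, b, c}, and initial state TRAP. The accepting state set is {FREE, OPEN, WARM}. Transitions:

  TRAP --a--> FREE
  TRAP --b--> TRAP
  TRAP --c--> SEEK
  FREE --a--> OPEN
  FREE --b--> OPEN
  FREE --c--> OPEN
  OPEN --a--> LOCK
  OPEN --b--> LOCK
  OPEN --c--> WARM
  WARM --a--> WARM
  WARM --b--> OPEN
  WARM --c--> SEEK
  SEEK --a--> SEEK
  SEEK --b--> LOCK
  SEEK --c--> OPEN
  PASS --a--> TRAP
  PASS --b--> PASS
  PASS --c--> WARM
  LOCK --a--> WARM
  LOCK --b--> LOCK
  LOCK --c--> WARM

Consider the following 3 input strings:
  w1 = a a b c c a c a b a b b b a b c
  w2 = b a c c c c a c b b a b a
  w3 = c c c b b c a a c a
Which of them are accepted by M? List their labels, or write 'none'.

w1: Trace: TRAP -a-> FREE -a-> OPEN -b-> LOCK -c-> WARM -c-> SEEK -a-> SEEK -c-> OPEN -a-> LOCK -b-> LOCK -a-> WARM -b-> OPEN -b-> LOCK -b-> LOCK -a-> WARM -b-> OPEN -c-> WARM  → end WARM, accepted
w2: Trace: TRAP -b-> TRAP -a-> FREE -c-> OPEN -c-> WARM -c-> SEEK -c-> OPEN -a-> LOCK -c-> WARM -b-> OPEN -b-> LOCK -a-> WARM -b-> OPEN -a-> LOCK  → end LOCK, rejected
w3: Trace: TRAP -c-> SEEK -c-> OPEN -c-> WARM -b-> OPEN -b-> LOCK -c-> WARM -a-> WARM -a-> WARM -c-> SEEK -a-> SEEK  → end SEEK, rejected

w1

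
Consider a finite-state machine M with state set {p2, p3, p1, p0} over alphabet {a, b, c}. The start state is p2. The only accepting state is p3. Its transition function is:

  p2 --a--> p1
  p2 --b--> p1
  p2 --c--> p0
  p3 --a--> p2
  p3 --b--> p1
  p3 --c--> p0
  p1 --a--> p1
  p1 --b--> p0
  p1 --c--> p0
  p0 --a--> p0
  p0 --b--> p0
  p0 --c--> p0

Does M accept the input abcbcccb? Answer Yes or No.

Trace: p2 -a-> p1 -b-> p0 -c-> p0 -b-> p0 -c-> p0 -c-> p0 -c-> p0 -b-> p0
End state p0 is not accepting.

No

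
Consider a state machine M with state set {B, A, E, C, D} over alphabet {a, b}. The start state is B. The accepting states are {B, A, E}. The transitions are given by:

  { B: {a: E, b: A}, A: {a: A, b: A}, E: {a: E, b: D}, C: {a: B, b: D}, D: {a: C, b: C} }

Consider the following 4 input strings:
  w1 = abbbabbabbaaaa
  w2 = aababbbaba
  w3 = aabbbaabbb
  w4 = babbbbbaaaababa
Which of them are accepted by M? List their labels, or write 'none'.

w1: B → E → D → C → D → C → D → C → B → A → A → A → A → A → A  → end A, accepted
w2: B → E → E → D → C → D → C → D → C → D → C  → end C, rejected
w3: B → E → E → D → C → D → C → B → A → A → A  → end A, accepted
w4: B → A → A → A → A → A → A → A → A → A → A → A → A → A → A → A  → end A, accepted

w1, w3, w4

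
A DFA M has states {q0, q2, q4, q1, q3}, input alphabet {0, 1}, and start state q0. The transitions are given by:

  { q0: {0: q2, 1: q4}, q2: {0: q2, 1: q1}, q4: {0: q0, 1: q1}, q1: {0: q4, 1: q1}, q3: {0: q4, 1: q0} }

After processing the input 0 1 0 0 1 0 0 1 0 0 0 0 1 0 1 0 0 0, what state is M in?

q2

q0 → q2 → q1 → q4 → q0 → q4 → q0 → q2 → q1 → q4 → q0 → q2 → q2 → q1 → q4 → q1 → q4 → q0 → q2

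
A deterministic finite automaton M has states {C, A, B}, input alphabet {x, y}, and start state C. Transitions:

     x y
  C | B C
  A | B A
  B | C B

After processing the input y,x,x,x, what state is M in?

B

C → C → B → C → B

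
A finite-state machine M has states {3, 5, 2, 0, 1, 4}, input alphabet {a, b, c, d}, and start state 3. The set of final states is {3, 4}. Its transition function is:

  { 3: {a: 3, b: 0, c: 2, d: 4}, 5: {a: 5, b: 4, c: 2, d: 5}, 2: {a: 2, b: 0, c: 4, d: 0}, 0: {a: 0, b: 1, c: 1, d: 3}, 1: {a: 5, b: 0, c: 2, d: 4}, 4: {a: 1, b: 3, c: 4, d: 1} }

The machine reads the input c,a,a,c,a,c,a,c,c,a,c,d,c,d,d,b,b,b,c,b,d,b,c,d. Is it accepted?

3 → 2 → 2 → 2 → 4 → 1 → 2 → 2 → 4 → 4 → 1 → 2 → 0 → 1 → 4 → 1 → 0 → 1 → 0 → 1 → 0 → 3 → 0 → 1 → 4
End state 4 is accepting.

Yes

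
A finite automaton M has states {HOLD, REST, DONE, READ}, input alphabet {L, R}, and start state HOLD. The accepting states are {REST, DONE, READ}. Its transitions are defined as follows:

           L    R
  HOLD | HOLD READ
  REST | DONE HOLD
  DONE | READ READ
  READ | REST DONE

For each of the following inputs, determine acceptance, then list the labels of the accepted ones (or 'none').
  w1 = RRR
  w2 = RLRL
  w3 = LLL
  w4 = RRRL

w1:
  start at HOLD
  read 'R': HOLD → READ
  read 'R': READ → DONE
  read 'R': DONE → READ
  end READ, accepted
w2:
  start at HOLD
  read 'R': HOLD → READ
  read 'L': READ → REST
  read 'R': REST → HOLD
  read 'L': HOLD → HOLD
  end HOLD, rejected
w3:
  start at HOLD
  read 'L': HOLD → HOLD
  read 'L': HOLD → HOLD
  read 'L': HOLD → HOLD
  end HOLD, rejected
w4:
  start at HOLD
  read 'R': HOLD → READ
  read 'R': READ → DONE
  read 'R': DONE → READ
  read 'L': READ → REST
  end REST, accepted

w1, w4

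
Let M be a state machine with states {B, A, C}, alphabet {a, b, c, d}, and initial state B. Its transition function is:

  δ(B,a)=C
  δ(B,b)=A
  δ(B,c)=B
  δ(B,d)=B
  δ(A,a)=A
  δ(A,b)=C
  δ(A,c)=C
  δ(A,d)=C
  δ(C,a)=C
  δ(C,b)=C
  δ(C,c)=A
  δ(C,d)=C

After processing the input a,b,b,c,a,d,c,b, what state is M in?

C

start at B
read 'a': B → C
read 'b': C → C
read 'b': C → C
read 'c': C → A
read 'a': A → A
read 'd': A → C
read 'c': C → A
read 'b': A → C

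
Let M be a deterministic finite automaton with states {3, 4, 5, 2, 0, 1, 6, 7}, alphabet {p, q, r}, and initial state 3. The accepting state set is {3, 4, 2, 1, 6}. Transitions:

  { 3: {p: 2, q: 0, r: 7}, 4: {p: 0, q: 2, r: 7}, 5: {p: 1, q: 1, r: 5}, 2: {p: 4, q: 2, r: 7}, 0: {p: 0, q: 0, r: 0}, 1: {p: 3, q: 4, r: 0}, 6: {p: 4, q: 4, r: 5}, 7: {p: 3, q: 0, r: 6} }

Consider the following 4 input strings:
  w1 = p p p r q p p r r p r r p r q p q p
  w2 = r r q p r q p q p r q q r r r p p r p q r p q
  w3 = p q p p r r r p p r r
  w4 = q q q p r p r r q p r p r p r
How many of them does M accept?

0

w1:
  start at 3
  read 'p': 3 → 2
  read 'p': 2 → 4
  read 'p': 4 → 0
  read 'r': 0 → 0
  read 'q': 0 → 0
  read 'p': 0 → 0
  read 'p': 0 → 0
  read 'r': 0 → 0
  read 'r': 0 → 0
  read 'p': 0 → 0
  read 'r': 0 → 0
  read 'r': 0 → 0
  read 'p': 0 → 0
  read 'r': 0 → 0
  read 'q': 0 → 0
  read 'p': 0 → 0
  read 'q': 0 → 0
  read 'p': 0 → 0
  end 0, rejected
w2:
  start at 3
  read 'r': 3 → 7
  read 'r': 7 → 6
  read 'q': 6 → 4
  read 'p': 4 → 0
  read 'r': 0 → 0
  read 'q': 0 → 0
  read 'p': 0 → 0
  read 'q': 0 → 0
  read 'p': 0 → 0
  read 'r': 0 → 0
  read 'q': 0 → 0
  read 'q': 0 → 0
  read 'r': 0 → 0
  read 'r': 0 → 0
  read 'r': 0 → 0
  read 'p': 0 → 0
  read 'p': 0 → 0
  read 'r': 0 → 0
  read 'p': 0 → 0
  read 'q': 0 → 0
  read 'r': 0 → 0
  read 'p': 0 → 0
  read 'q': 0 → 0
  end 0, rejected
w3:
  start at 3
  read 'p': 3 → 2
  read 'q': 2 → 2
  read 'p': 2 → 4
  read 'p': 4 → 0
  read 'r': 0 → 0
  read 'r': 0 → 0
  read 'r': 0 → 0
  read 'p': 0 → 0
  read 'p': 0 → 0
  read 'r': 0 → 0
  read 'r': 0 → 0
  end 0, rejected
w4:
  start at 3
  read 'q': 3 → 0
  read 'q': 0 → 0
  read 'q': 0 → 0
  read 'p': 0 → 0
  read 'r': 0 → 0
  read 'p': 0 → 0
  read 'r': 0 → 0
  read 'r': 0 → 0
  read 'q': 0 → 0
  read 'p': 0 → 0
  read 'r': 0 → 0
  read 'p': 0 → 0
  read 'r': 0 → 0
  read 'p': 0 → 0
  read 'r': 0 → 0
  end 0, rejected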